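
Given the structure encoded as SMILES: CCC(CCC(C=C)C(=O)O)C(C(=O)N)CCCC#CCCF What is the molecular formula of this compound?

Walk through each heavy atom and fill implicit hydrogens from standard valence (C 4, N 3, O 2, S 2, halogen 1):
  atom 1: C, bond orders sum to 1 (valence 4) → 3 H
  atom 2: C, bond orders sum to 2 (valence 4) → 2 H
  atom 3: C, bond orders sum to 3 (valence 4) → 1 H
  atom 4: C, bond orders sum to 2 (valence 4) → 2 H
  atom 5: C, bond orders sum to 2 (valence 4) → 2 H
  atom 6: C, bond orders sum to 3 (valence 4) → 1 H
  atom 7: C, bond orders sum to 3 (valence 4) → 1 H
  atom 8: C, bond orders sum to 2 (valence 4) → 2 H
  atom 9: C, bond orders sum to 4 (valence 4) → 0 H
  atom 10: O, bond orders sum to 2 (valence 2) → 0 H
  atom 11: O, bond orders sum to 1 (valence 2) → 1 H
  atom 12: C, bond orders sum to 3 (valence 4) → 1 H
  atom 13: C, bond orders sum to 4 (valence 4) → 0 H
  atom 14: O, bond orders sum to 2 (valence 2) → 0 H
  atom 15: N, bond orders sum to 1 (valence 3) → 2 H
  atom 16: C, bond orders sum to 2 (valence 4) → 2 H
  atom 17: C, bond orders sum to 2 (valence 4) → 2 H
  atom 18: C, bond orders sum to 2 (valence 4) → 2 H
  atom 19: C, bond orders sum to 4 (valence 4) → 0 H
  atom 20: C, bond orders sum to 4 (valence 4) → 0 H
  atom 21: C, bond orders sum to 2 (valence 4) → 2 H
  atom 22: C, bond orders sum to 2 (valence 4) → 2 H
  atom 23: F (halogen, monovalent) → 0 H
Totals → C:18, H:28, F:1, N:1, O:3.
In Hill order: C18H28FNO3.

C18H28FNO3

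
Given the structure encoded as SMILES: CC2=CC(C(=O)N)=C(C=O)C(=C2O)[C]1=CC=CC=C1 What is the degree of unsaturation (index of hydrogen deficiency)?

10

Molecular formula: C15H13NO3.
DoU = (2C + 2 + N − H − X) / 2, where X is the halogen count and O/S are ignored.
    = (2·15 + 2 + 1 − 13 − 0) / 2 = 20 / 2 = 10.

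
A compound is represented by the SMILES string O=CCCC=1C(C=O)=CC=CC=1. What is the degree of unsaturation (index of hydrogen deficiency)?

Degree of unsaturation = (number of rings) + (number of π bonds).
Ring closures in the SMILES: 1.
π bonds: 5 double bonds (each 1 DoU) → 5 DoU from unsaturation.
Total DoU = 1 + 5 = 6.

6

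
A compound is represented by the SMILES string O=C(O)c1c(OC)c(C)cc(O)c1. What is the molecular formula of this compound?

C9H10O4

Walk through each heavy atom and fill implicit hydrogens from standard valence (C 4, N 3, O 2, S 2, halogen 1); for lowercase aromatic atoms, an aromatic c carries 1 H when it has two neighbours and 0 H with three, and aromatic n carries 0 H:
  atom 1: O, bond orders sum to 2 (valence 2) → 0 H
  atom 2: C, bond orders sum to 4 (valence 4) → 0 H
  atom 3: O, bond orders sum to 1 (valence 2) → 1 H
  atom 4: aromatic c, 3 neighbours → 0 H
  atom 5: aromatic c, 3 neighbours → 0 H
  atom 6: O, bond orders sum to 2 (valence 2) → 0 H
  atom 7: C, bond orders sum to 1 (valence 4) → 3 H
  atom 8: aromatic c, 3 neighbours → 0 H
  atom 9: C, bond orders sum to 1 (valence 4) → 3 H
  atom 10: aromatic c, 2 neighbours → 1 H
  atom 11: aromatic c, 3 neighbours → 0 H
  atom 12: O, bond orders sum to 1 (valence 2) → 1 H
  atom 13: aromatic c, 2 neighbours → 1 H
Totals → C:9, H:10, O:4.
In Hill order: C9H10O4.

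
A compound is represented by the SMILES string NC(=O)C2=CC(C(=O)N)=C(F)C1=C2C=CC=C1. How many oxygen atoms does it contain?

2

Scan the SMILES for O atoms (remember two-letter symbols like Cl and Br are single atoms).
Oxygen count: 2.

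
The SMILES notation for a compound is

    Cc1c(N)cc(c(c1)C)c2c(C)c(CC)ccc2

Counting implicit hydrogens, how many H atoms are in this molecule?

21

Walk through each heavy atom and fill implicit hydrogens from standard valence (C 4, N 3, O 2, S 2, halogen 1); for lowercase aromatic atoms, an aromatic c carries 1 H when it has two neighbours and 0 H with three, and aromatic n carries 0 H:
  atom 1: C, bond orders sum to 1 (valence 4) → 3 H
  atom 2: aromatic c, 3 neighbours → 0 H
  atom 3: aromatic c, 3 neighbours → 0 H
  atom 4: N, bond orders sum to 1 (valence 3) → 2 H
  atom 5: aromatic c, 2 neighbours → 1 H
  atom 6: aromatic c, 3 neighbours → 0 H
  atom 7: aromatic c, 3 neighbours → 0 H
  atom 8: aromatic c, 2 neighbours → 1 H
  atom 9: C, bond orders sum to 1 (valence 4) → 3 H
  atom 10: aromatic c, 3 neighbours → 0 H
  atom 11: aromatic c, 3 neighbours → 0 H
  atom 12: C, bond orders sum to 1 (valence 4) → 3 H
  atom 13: aromatic c, 3 neighbours → 0 H
  atom 14: C, bond orders sum to 2 (valence 4) → 2 H
  atom 15: C, bond orders sum to 1 (valence 4) → 3 H
  atom 16: aromatic c, 2 neighbours → 1 H
  atom 17: aromatic c, 2 neighbours → 1 H
  atom 18: aromatic c, 2 neighbours → 1 H
Total hydrogens: 21.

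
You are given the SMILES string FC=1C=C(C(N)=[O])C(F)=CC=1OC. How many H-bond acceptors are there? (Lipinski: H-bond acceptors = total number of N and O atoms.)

N atoms: 1; O atoms: 2.
Lipinski HBA = 1 + 2 = 3.

3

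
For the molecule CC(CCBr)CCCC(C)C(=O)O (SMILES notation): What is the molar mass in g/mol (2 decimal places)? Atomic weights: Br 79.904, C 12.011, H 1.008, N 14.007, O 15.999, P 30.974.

251.16 g/mol

First, the molecular formula is C10H19BrO2 (counting implicit H from valence).
  Br: 1 × 79.904 = 79.904
  C: 10 × 12.011 = 120.110
  H: 19 × 1.008 = 19.152
  O: 2 × 15.999 = 31.998
Sum: 1×79.904 + 10×12.011 + 19×1.008 + 2×15.999 = 251.164 → 251.16 g/mol.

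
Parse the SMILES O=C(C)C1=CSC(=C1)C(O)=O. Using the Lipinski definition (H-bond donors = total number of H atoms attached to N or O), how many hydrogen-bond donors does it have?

Donors: find every N or O and count the H atoms it carries.
  atom 1 (O): bond orders sum to 2 → 0 H
  atom 10 (O): bond orders sum to 1 → 1 H
  atom 11 (O): bond orders sum to 2 → 0 H
Lipinski HBD = 1.

1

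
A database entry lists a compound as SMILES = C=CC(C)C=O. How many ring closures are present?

In SMILES, each pair of matching ring-closure digits denotes one ring-closing bond; the number of such bonds equals the number of independent rings.
Ring-closure bonds here: 0.

0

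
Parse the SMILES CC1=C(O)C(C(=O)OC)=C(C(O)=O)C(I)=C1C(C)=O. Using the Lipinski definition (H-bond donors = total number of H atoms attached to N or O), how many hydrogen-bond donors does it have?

2

Donors: find every N or O and count the H atoms it carries.
  atom 4 (O): bond orders sum to 1 → 1 H
  atom 7 (O): bond orders sum to 2 → 0 H
  atom 8 (O): bond orders sum to 2 → 0 H
  atom 12 (O): bond orders sum to 1 → 1 H
  atom 13 (O): bond orders sum to 2 → 0 H
  atom 19 (O): bond orders sum to 2 → 0 H
Lipinski HBD = 2.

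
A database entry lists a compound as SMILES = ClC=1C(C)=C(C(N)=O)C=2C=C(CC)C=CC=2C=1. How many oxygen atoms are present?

Scan the SMILES for O atoms (remember two-letter symbols like Cl and Br are single atoms).
Oxygen count: 1.

1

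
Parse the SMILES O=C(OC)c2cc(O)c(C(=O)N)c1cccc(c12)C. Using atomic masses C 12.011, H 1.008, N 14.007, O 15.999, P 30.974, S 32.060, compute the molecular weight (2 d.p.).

259.26 g/mol

First, the molecular formula is C14H13NO4 (counting implicit H from valence).
  C: 14 × 12.011 = 168.154
  H: 13 × 1.008 = 13.104
  N: 1 × 14.007 = 14.007
  O: 4 × 15.999 = 63.996
Sum: 14×12.011 + 13×1.008 + 1×14.007 + 4×15.999 = 259.261 → 259.26 g/mol.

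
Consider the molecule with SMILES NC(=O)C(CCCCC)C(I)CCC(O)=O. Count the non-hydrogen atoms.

Every atom symbol written in the SMILES (organic subset) is one heavy atom; implicit H are not written.
Heavy atoms by element → C:11, I:1, N:1, O:3.
Total: 16.

16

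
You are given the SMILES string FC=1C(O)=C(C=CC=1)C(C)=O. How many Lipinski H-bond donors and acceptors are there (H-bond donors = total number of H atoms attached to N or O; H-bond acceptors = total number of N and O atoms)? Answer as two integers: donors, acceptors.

Donors: find every N or O and count the H atoms it carries.
  atom 4 (O): bond orders sum to 1 → 1 H
  atom 11 (O): bond orders sum to 2 → 0 H
Lipinski HBD = 1.
Acceptors: N atoms = 0, O atoms = 2 → HBA = 2.

1, 2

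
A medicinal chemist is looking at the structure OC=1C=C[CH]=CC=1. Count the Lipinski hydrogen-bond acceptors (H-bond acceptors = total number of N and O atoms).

N atoms: 0; O atoms: 1.
Lipinski HBA = 0 + 1 = 1.

1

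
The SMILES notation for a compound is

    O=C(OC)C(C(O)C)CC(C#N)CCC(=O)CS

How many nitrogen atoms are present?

1

Scan the SMILES for N atoms (remember two-letter symbols like Cl and Br are single atoms).
Nitrogen count: 1.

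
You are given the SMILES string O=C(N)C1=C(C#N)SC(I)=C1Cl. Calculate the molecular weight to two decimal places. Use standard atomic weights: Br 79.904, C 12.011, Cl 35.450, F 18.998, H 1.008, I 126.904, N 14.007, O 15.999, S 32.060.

First, the molecular formula is C6H2ClIN2OS (counting implicit H from valence).
  C: 6 × 12.011 = 72.066
  Cl: 1 × 35.450 = 35.450
  H: 2 × 1.008 = 2.016
  I: 1 × 126.904 = 126.904
  N: 2 × 14.007 = 28.014
  O: 1 × 15.999 = 15.999
  S: 1 × 32.060 = 32.060
Sum: 6×12.011 + 1×35.450 + 2×1.008 + 1×126.904 + 2×14.007 + 1×15.999 + 1×32.060 = 312.509 → 312.51 g/mol.

312.51 g/mol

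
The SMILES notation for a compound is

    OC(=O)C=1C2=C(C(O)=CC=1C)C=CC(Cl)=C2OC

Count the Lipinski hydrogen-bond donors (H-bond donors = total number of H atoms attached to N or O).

Donors: find every N or O and count the H atoms it carries.
  atom 1 (O): bond orders sum to 1 → 1 H
  atom 3 (O): bond orders sum to 2 → 0 H
  atom 8 (O): bond orders sum to 1 → 1 H
  atom 17 (O): bond orders sum to 2 → 0 H
Lipinski HBD = 2.

2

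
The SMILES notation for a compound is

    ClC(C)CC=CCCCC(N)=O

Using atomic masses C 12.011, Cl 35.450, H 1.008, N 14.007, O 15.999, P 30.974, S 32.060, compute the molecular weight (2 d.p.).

189.68 g/mol

First, the molecular formula is C9H16ClNO (counting implicit H from valence).
  C: 9 × 12.011 = 108.099
  Cl: 1 × 35.450 = 35.450
  H: 16 × 1.008 = 16.128
  N: 1 × 14.007 = 14.007
  O: 1 × 15.999 = 15.999
Sum: 9×12.011 + 1×35.450 + 16×1.008 + 1×14.007 + 1×15.999 = 189.683 → 189.68 g/mol.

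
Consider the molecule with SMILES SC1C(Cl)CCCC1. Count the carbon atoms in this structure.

6

Count every carbon token in the SMILES (each C, including those in ring-closure positions and inside branches).
Carbon count: 6.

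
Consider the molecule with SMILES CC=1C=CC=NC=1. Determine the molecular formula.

Walk through each heavy atom and fill implicit hydrogens from standard valence (C 4, N 3, O 2, S 2, halogen 1):
  atom 1: C, bond orders sum to 1 (valence 4) → 3 H
  atom 2: C, bond orders sum to 4 (valence 4) → 0 H
  atom 3: C, bond orders sum to 3 (valence 4) → 1 H
  atom 4: C, bond orders sum to 3 (valence 4) → 1 H
  atom 5: C, bond orders sum to 3 (valence 4) → 1 H
  atom 6: N, bond orders sum to 3 (valence 3) → 0 H
  atom 7: C, bond orders sum to 3 (valence 4) → 1 H
Totals → C:6, H:7, N:1.

C6H7N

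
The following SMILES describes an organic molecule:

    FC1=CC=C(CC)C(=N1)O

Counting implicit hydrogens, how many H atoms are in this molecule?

8

Walk through each heavy atom and fill implicit hydrogens from standard valence (C 4, N 3, O 2, S 2, halogen 1):
  atom 1: F (halogen, monovalent) → 0 H
  atom 2: C, bond orders sum to 4 (valence 4) → 0 H
  atom 3: C, bond orders sum to 3 (valence 4) → 1 H
  atom 4: C, bond orders sum to 3 (valence 4) → 1 H
  atom 5: C, bond orders sum to 4 (valence 4) → 0 H
  atom 6: C, bond orders sum to 2 (valence 4) → 2 H
  atom 7: C, bond orders sum to 1 (valence 4) → 3 H
  atom 8: C, bond orders sum to 4 (valence 4) → 0 H
  atom 9: N, bond orders sum to 3 (valence 3) → 0 H
  atom 10: O, bond orders sum to 1 (valence 2) → 1 H
Total hydrogens: 8.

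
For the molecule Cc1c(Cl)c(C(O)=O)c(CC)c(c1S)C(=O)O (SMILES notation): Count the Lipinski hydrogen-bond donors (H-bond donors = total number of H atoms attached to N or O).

2

Donors: find every N or O and count the H atoms it carries.
  atom 7 (O): bond orders sum to 1 → 1 H
  atom 8 (O): bond orders sum to 2 → 0 H
  atom 16 (O): bond orders sum to 2 → 0 H
  atom 17 (O): bond orders sum to 1 → 1 H
Lipinski HBD = 2.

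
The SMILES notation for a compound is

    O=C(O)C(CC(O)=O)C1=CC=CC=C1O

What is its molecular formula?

Walk through each heavy atom and fill implicit hydrogens from standard valence (C 4, N 3, O 2, S 2, halogen 1):
  atom 1: O, bond orders sum to 2 (valence 2) → 0 H
  atom 2: C, bond orders sum to 4 (valence 4) → 0 H
  atom 3: O, bond orders sum to 1 (valence 2) → 1 H
  atom 4: C, bond orders sum to 3 (valence 4) → 1 H
  atom 5: C, bond orders sum to 2 (valence 4) → 2 H
  atom 6: C, bond orders sum to 4 (valence 4) → 0 H
  atom 7: O, bond orders sum to 1 (valence 2) → 1 H
  atom 8: O, bond orders sum to 2 (valence 2) → 0 H
  atom 9: C, bond orders sum to 4 (valence 4) → 0 H
  atom 10: C, bond orders sum to 3 (valence 4) → 1 H
  atom 11: C, bond orders sum to 3 (valence 4) → 1 H
  atom 12: C, bond orders sum to 3 (valence 4) → 1 H
  atom 13: C, bond orders sum to 3 (valence 4) → 1 H
  atom 14: C, bond orders sum to 4 (valence 4) → 0 H
  atom 15: O, bond orders sum to 1 (valence 2) → 1 H
Totals → C:10, H:10, O:5.
In Hill order: C10H10O5.

C10H10O5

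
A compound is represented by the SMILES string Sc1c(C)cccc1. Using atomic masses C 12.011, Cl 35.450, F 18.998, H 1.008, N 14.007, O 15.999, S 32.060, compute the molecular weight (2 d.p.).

First, the molecular formula is C7H8S (counting implicit H from valence).
  C: 7 × 12.011 = 84.077
  H: 8 × 1.008 = 8.064
  S: 1 × 32.060 = 32.060
Sum: 7×12.011 + 8×1.008 + 1×32.060 = 124.201 → 124.20 g/mol.

124.20 g/mol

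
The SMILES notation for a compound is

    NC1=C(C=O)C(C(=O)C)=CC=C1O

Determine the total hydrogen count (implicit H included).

Walk through each heavy atom and fill implicit hydrogens from standard valence (C 4, N 3, O 2, S 2, halogen 1):
  atom 1: N, bond orders sum to 1 (valence 3) → 2 H
  atom 2: C, bond orders sum to 4 (valence 4) → 0 H
  atom 3: C, bond orders sum to 4 (valence 4) → 0 H
  atom 4: C, bond orders sum to 3 (valence 4) → 1 H
  atom 5: O, bond orders sum to 2 (valence 2) → 0 H
  atom 6: C, bond orders sum to 4 (valence 4) → 0 H
  atom 7: C, bond orders sum to 4 (valence 4) → 0 H
  atom 8: O, bond orders sum to 2 (valence 2) → 0 H
  atom 9: C, bond orders sum to 1 (valence 4) → 3 H
  atom 10: C, bond orders sum to 3 (valence 4) → 1 H
  atom 11: C, bond orders sum to 3 (valence 4) → 1 H
  atom 12: C, bond orders sum to 4 (valence 4) → 0 H
  atom 13: O, bond orders sum to 1 (valence 2) → 1 H
Total hydrogens: 9.

9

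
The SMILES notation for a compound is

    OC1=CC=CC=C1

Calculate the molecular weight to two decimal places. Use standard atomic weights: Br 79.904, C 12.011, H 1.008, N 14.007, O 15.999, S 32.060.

First, the molecular formula is C6H6O (counting implicit H from valence).
  C: 6 × 12.011 = 72.066
  H: 6 × 1.008 = 6.048
  O: 1 × 15.999 = 15.999
Sum: 6×12.011 + 6×1.008 + 1×15.999 = 94.113 → 94.11 g/mol.

94.11 g/mol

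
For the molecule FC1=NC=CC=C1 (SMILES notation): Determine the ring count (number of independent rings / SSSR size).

In SMILES, each pair of matching ring-closure digits denotes one ring-closing bond; the number of such bonds equals the number of independent rings.
Ring-closure bonds here: 1.

1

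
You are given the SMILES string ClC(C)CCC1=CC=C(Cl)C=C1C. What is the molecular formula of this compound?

Walk through each heavy atom and fill implicit hydrogens from standard valence (C 4, N 3, O 2, S 2, halogen 1):
  atom 1: Cl (halogen, monovalent) → 0 H
  atom 2: C, bond orders sum to 3 (valence 4) → 1 H
  atom 3: C, bond orders sum to 1 (valence 4) → 3 H
  atom 4: C, bond orders sum to 2 (valence 4) → 2 H
  atom 5: C, bond orders sum to 2 (valence 4) → 2 H
  atom 6: C, bond orders sum to 4 (valence 4) → 0 H
  atom 7: C, bond orders sum to 3 (valence 4) → 1 H
  atom 8: C, bond orders sum to 3 (valence 4) → 1 H
  atom 9: C, bond orders sum to 4 (valence 4) → 0 H
  atom 10: Cl (halogen, monovalent) → 0 H
  atom 11: C, bond orders sum to 3 (valence 4) → 1 H
  atom 12: C, bond orders sum to 4 (valence 4) → 0 H
  atom 13: C, bond orders sum to 1 (valence 4) → 3 H
Totals → C:11, H:14, Cl:2.
In Hill order: C11H14Cl2.

C11H14Cl2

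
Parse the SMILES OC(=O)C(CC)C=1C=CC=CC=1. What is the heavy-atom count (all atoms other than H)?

12

Every atom symbol written in the SMILES (organic subset) is one heavy atom; implicit H are not written.
Heavy atoms by element → C:10, O:2.
Total: 12.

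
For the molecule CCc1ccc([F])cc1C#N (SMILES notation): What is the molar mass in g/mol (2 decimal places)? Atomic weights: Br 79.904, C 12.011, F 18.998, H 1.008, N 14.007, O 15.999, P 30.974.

149.17 g/mol

First, the molecular formula is C9H8FN (counting implicit H from valence).
  C: 9 × 12.011 = 108.099
  F: 1 × 18.998 = 18.998
  H: 8 × 1.008 = 8.064
  N: 1 × 14.007 = 14.007
Sum: 9×12.011 + 1×18.998 + 8×1.008 + 1×14.007 = 149.168 → 149.17 g/mol.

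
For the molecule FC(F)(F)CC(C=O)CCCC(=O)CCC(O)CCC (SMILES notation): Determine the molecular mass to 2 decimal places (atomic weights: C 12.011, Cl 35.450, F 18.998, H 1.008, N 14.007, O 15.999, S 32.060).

296.33 g/mol

First, the molecular formula is C14H23F3O3 (counting implicit H from valence).
  C: 14 × 12.011 = 168.154
  F: 3 × 18.998 = 56.994
  H: 23 × 1.008 = 23.184
  O: 3 × 15.999 = 47.997
Sum: 14×12.011 + 3×18.998 + 23×1.008 + 3×15.999 = 296.329 → 296.33 g/mol.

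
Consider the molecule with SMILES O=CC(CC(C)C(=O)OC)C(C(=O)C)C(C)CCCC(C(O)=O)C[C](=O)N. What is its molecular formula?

Walk through each heavy atom and fill implicit hydrogens from standard valence (C 4, N 3, O 2, S 2, halogen 1):
  atom 1: O, bond orders sum to 2 (valence 2) → 0 H
  atom 2: C, bond orders sum to 3 (valence 4) → 1 H
  atom 3: C, bond orders sum to 3 (valence 4) → 1 H
  atom 4: C, bond orders sum to 2 (valence 4) → 2 H
  atom 5: C, bond orders sum to 3 (valence 4) → 1 H
  atom 6: C, bond orders sum to 1 (valence 4) → 3 H
  atom 7: C, bond orders sum to 4 (valence 4) → 0 H
  atom 8: O, bond orders sum to 2 (valence 2) → 0 H
  atom 9: O, bond orders sum to 2 (valence 2) → 0 H
  atom 10: C, bond orders sum to 1 (valence 4) → 3 H
  atom 11: C, bond orders sum to 3 (valence 4) → 1 H
  atom 12: C, bond orders sum to 4 (valence 4) → 0 H
  atom 13: O, bond orders sum to 2 (valence 2) → 0 H
  atom 14: C, bond orders sum to 1 (valence 4) → 3 H
  atom 15: C, bond orders sum to 3 (valence 4) → 1 H
  atom 16: C, bond orders sum to 1 (valence 4) → 3 H
  atom 17: C, bond orders sum to 2 (valence 4) → 2 H
  atom 18: C, bond orders sum to 2 (valence 4) → 2 H
  atom 19: C, bond orders sum to 2 (valence 4) → 2 H
  atom 20: C, bond orders sum to 3 (valence 4) → 1 H
  atom 21: C, bond orders sum to 4 (valence 4) → 0 H
  atom 22: O, bond orders sum to 1 (valence 2) → 1 H
  atom 23: O, bond orders sum to 2 (valence 2) → 0 H
  atom 24: C, bond orders sum to 2 (valence 4) → 2 H
  atom 25: C with explicit H count 0
  atom 26: O, bond orders sum to 2 (valence 2) → 0 H
  atom 27: N, bond orders sum to 1 (valence 3) → 2 H
Totals → C:19, H:31, N:1, O:7.
In Hill order: C19H31NO7.

C19H31NO7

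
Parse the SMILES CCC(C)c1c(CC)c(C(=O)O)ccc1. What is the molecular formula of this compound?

Walk through each heavy atom and fill implicit hydrogens from standard valence (C 4, N 3, O 2, S 2, halogen 1); for lowercase aromatic atoms, an aromatic c carries 1 H when it has two neighbours and 0 H with three, and aromatic n carries 0 H:
  atom 1: C, bond orders sum to 1 (valence 4) → 3 H
  atom 2: C, bond orders sum to 2 (valence 4) → 2 H
  atom 3: C, bond orders sum to 3 (valence 4) → 1 H
  atom 4: C, bond orders sum to 1 (valence 4) → 3 H
  atom 5: aromatic c, 3 neighbours → 0 H
  atom 6: aromatic c, 3 neighbours → 0 H
  atom 7: C, bond orders sum to 2 (valence 4) → 2 H
  atom 8: C, bond orders sum to 1 (valence 4) → 3 H
  atom 9: aromatic c, 3 neighbours → 0 H
  atom 10: C, bond orders sum to 4 (valence 4) → 0 H
  atom 11: O, bond orders sum to 2 (valence 2) → 0 H
  atom 12: O, bond orders sum to 1 (valence 2) → 1 H
  atom 13: aromatic c, 2 neighbours → 1 H
  atom 14: aromatic c, 2 neighbours → 1 H
  atom 15: aromatic c, 2 neighbours → 1 H
Totals → C:13, H:18, O:2.

C13H18O2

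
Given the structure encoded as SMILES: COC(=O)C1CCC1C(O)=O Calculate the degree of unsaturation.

Degree of unsaturation = (number of rings) + (number of π bonds).
Ring closures in the SMILES: 1.
π bonds: 2 double bonds (each 1 DoU) → 2 DoU from unsaturation.
Total DoU = 1 + 2 = 3.

3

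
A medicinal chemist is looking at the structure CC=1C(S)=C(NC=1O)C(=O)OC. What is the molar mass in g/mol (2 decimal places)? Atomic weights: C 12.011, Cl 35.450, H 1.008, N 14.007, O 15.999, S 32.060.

187.21 g/mol

First, the molecular formula is C7H9NO3S (counting implicit H from valence).
  C: 7 × 12.011 = 84.077
  H: 9 × 1.008 = 9.072
  N: 1 × 14.007 = 14.007
  O: 3 × 15.999 = 47.997
  S: 1 × 32.060 = 32.060
Sum: 7×12.011 + 9×1.008 + 1×14.007 + 3×15.999 + 1×32.060 = 187.213 → 187.21 g/mol.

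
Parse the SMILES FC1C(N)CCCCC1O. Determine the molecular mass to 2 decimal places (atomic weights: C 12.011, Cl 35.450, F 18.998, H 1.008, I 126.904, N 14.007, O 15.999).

147.19 g/mol

First, the molecular formula is C7H14FNO (counting implicit H from valence).
  C: 7 × 12.011 = 84.077
  F: 1 × 18.998 = 18.998
  H: 14 × 1.008 = 14.112
  N: 1 × 14.007 = 14.007
  O: 1 × 15.999 = 15.999
Sum: 7×12.011 + 1×18.998 + 14×1.008 + 1×14.007 + 1×15.999 = 147.193 → 147.19 g/mol.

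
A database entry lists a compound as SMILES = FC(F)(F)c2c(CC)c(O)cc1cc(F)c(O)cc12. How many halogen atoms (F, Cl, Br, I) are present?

Halogen atoms appear at heavy-atom positions 1, 3, 4, 15 (4×F).
Other groups present: 2 hydroxyl.
Halogen count: 4.

4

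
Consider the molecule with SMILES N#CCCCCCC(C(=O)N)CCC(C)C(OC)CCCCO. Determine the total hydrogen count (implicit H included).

Walk through each heavy atom and fill implicit hydrogens from standard valence (C 4, N 3, O 2, S 2, halogen 1):
  atom 1: N, bond orders sum to 3 (valence 3) → 0 H
  atom 2: C, bond orders sum to 4 (valence 4) → 0 H
  atom 3: C, bond orders sum to 2 (valence 4) → 2 H
  atom 4: C, bond orders sum to 2 (valence 4) → 2 H
  atom 5: C, bond orders sum to 2 (valence 4) → 2 H
  atom 6: C, bond orders sum to 2 (valence 4) → 2 H
  atom 7: C, bond orders sum to 2 (valence 4) → 2 H
  atom 8: C, bond orders sum to 3 (valence 4) → 1 H
  atom 9: C, bond orders sum to 4 (valence 4) → 0 H
  atom 10: O, bond orders sum to 2 (valence 2) → 0 H
  atom 11: N, bond orders sum to 1 (valence 3) → 2 H
  atom 12: C, bond orders sum to 2 (valence 4) → 2 H
  atom 13: C, bond orders sum to 2 (valence 4) → 2 H
  atom 14: C, bond orders sum to 3 (valence 4) → 1 H
  atom 15: C, bond orders sum to 1 (valence 4) → 3 H
  atom 16: C, bond orders sum to 3 (valence 4) → 1 H
  atom 17: O, bond orders sum to 2 (valence 2) → 0 H
  atom 18: C, bond orders sum to 1 (valence 4) → 3 H
  atom 19: C, bond orders sum to 2 (valence 4) → 2 H
  atom 20: C, bond orders sum to 2 (valence 4) → 2 H
  atom 21: C, bond orders sum to 2 (valence 4) → 2 H
  atom 22: C, bond orders sum to 2 (valence 4) → 2 H
  atom 23: O, bond orders sum to 1 (valence 2) → 1 H
Total hydrogens: 34.

34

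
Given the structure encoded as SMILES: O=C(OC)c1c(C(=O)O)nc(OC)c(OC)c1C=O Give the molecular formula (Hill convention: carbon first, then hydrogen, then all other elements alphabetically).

C11H11NO7

Walk through each heavy atom and fill implicit hydrogens from standard valence (C 4, N 3, O 2, S 2, halogen 1); for lowercase aromatic atoms, an aromatic c carries 1 H when it has two neighbours and 0 H with three, and aromatic n carries 0 H:
  atom 1: O, bond orders sum to 2 (valence 2) → 0 H
  atom 2: C, bond orders sum to 4 (valence 4) → 0 H
  atom 3: O, bond orders sum to 2 (valence 2) → 0 H
  atom 4: C, bond orders sum to 1 (valence 4) → 3 H
  atom 5: aromatic c, 3 neighbours → 0 H
  atom 6: aromatic c, 3 neighbours → 0 H
  atom 7: C, bond orders sum to 4 (valence 4) → 0 H
  atom 8: O, bond orders sum to 2 (valence 2) → 0 H
  atom 9: O, bond orders sum to 1 (valence 2) → 1 H
  atom 10: aromatic n, 2 neighbours → 0 H
  atom 11: aromatic c, 3 neighbours → 0 H
  atom 12: O, bond orders sum to 2 (valence 2) → 0 H
  atom 13: C, bond orders sum to 1 (valence 4) → 3 H
  atom 14: aromatic c, 3 neighbours → 0 H
  atom 15: O, bond orders sum to 2 (valence 2) → 0 H
  atom 16: C, bond orders sum to 1 (valence 4) → 3 H
  atom 17: aromatic c, 3 neighbours → 0 H
  atom 18: C, bond orders sum to 3 (valence 4) → 1 H
  atom 19: O, bond orders sum to 2 (valence 2) → 0 H
Totals → C:11, H:11, N:1, O:7.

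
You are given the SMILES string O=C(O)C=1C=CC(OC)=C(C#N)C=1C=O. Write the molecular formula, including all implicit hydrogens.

C10H7NO4

Walk through each heavy atom and fill implicit hydrogens from standard valence (C 4, N 3, O 2, S 2, halogen 1):
  atom 1: O, bond orders sum to 2 (valence 2) → 0 H
  atom 2: C, bond orders sum to 4 (valence 4) → 0 H
  atom 3: O, bond orders sum to 1 (valence 2) → 1 H
  atom 4: C, bond orders sum to 4 (valence 4) → 0 H
  atom 5: C, bond orders sum to 3 (valence 4) → 1 H
  atom 6: C, bond orders sum to 3 (valence 4) → 1 H
  atom 7: C, bond orders sum to 4 (valence 4) → 0 H
  atom 8: O, bond orders sum to 2 (valence 2) → 0 H
  atom 9: C, bond orders sum to 1 (valence 4) → 3 H
  atom 10: C, bond orders sum to 4 (valence 4) → 0 H
  atom 11: C, bond orders sum to 4 (valence 4) → 0 H
  atom 12: N, bond orders sum to 3 (valence 3) → 0 H
  atom 13: C, bond orders sum to 4 (valence 4) → 0 H
  atom 14: C, bond orders sum to 3 (valence 4) → 1 H
  atom 15: O, bond orders sum to 2 (valence 2) → 0 H
Totals → C:10, H:7, N:1, O:4.
In Hill order: C10H7NO4.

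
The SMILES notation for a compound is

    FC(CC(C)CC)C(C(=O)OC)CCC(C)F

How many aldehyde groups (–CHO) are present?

0

Scan the SMILES for the aldehyde motif — none present.
Groups that are present: 1 ester.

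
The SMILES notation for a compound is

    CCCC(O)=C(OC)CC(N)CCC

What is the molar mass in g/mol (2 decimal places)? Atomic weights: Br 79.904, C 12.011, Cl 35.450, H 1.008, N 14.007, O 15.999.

First, the molecular formula is C11H23NO2 (counting implicit H from valence).
  C: 11 × 12.011 = 132.121
  H: 23 × 1.008 = 23.184
  N: 1 × 14.007 = 14.007
  O: 2 × 15.999 = 31.998
Sum: 11×12.011 + 23×1.008 + 1×14.007 + 2×15.999 = 201.310 → 201.31 g/mol.

201.31 g/mol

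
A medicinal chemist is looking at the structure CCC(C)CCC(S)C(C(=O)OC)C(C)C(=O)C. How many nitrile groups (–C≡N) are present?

Scan the SMILES for the nitrile motif — none present.
Groups that are present: 1 ester, 1 ketone, 1 thiol.

0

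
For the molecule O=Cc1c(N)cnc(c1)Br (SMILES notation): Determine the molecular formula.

C6H5BrN2O

Walk through each heavy atom and fill implicit hydrogens from standard valence (C 4, N 3, O 2, S 2, halogen 1); for lowercase aromatic atoms, an aromatic c carries 1 H when it has two neighbours and 0 H with three, and aromatic n carries 0 H:
  atom 1: O, bond orders sum to 2 (valence 2) → 0 H
  atom 2: C, bond orders sum to 3 (valence 4) → 1 H
  atom 3: aromatic c, 3 neighbours → 0 H
  atom 4: aromatic c, 3 neighbours → 0 H
  atom 5: N, bond orders sum to 1 (valence 3) → 2 H
  atom 6: aromatic c, 2 neighbours → 1 H
  atom 7: aromatic n, 2 neighbours → 0 H
  atom 8: aromatic c, 3 neighbours → 0 H
  atom 9: aromatic c, 2 neighbours → 1 H
  atom 10: Br (halogen, monovalent) → 0 H
Totals → C:6, H:5, Br:1, N:2, O:1.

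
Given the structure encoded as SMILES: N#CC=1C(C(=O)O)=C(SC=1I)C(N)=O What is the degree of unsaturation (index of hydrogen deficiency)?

7

Degree of unsaturation = (number of rings) + (number of π bonds).
Ring closures in the SMILES: 1.
π bonds: 4 double bonds (each 1 DoU), 1 triple bond (each 2 DoU) → 6 DoU from unsaturation.
Total DoU = 1 + 6 = 7.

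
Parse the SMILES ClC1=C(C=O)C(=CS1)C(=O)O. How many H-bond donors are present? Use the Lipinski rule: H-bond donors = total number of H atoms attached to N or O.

Donors: find every N or O and count the H atoms it carries.
  atom 5 (O): bond orders sum to 2 → 0 H
  atom 10 (O): bond orders sum to 2 → 0 H
  atom 11 (O): bond orders sum to 1 → 1 H
Lipinski HBD = 1.

1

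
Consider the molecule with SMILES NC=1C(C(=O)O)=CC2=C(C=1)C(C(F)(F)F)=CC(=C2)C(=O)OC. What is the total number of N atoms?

1

Scan the SMILES for N atoms (remember two-letter symbols like Cl and Br are single atoms).
Nitrogen count: 1.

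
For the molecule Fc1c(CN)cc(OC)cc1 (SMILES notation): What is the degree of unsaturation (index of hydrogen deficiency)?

Molecular formula: C8H10FNO.
DoU = (2C + 2 + N − H − X) / 2, where X is the halogen count and O/S are ignored.
    = (2·8 + 2 + 1 − 10 − 1) / 2 = 8 / 2 = 4.

4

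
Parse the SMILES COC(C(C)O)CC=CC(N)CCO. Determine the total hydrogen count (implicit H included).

Walk through each heavy atom and fill implicit hydrogens from standard valence (C 4, N 3, O 2, S 2, halogen 1):
  atom 1: C, bond orders sum to 1 (valence 4) → 3 H
  atom 2: O, bond orders sum to 2 (valence 2) → 0 H
  atom 3: C, bond orders sum to 3 (valence 4) → 1 H
  atom 4: C, bond orders sum to 3 (valence 4) → 1 H
  atom 5: C, bond orders sum to 1 (valence 4) → 3 H
  atom 6: O, bond orders sum to 1 (valence 2) → 1 H
  atom 7: C, bond orders sum to 2 (valence 4) → 2 H
  atom 8: C, bond orders sum to 3 (valence 4) → 1 H
  atom 9: C, bond orders sum to 3 (valence 4) → 1 H
  atom 10: C, bond orders sum to 3 (valence 4) → 1 H
  atom 11: N, bond orders sum to 1 (valence 3) → 2 H
  atom 12: C, bond orders sum to 2 (valence 4) → 2 H
  atom 13: C, bond orders sum to 2 (valence 4) → 2 H
  atom 14: O, bond orders sum to 1 (valence 2) → 1 H
Total hydrogens: 21.

21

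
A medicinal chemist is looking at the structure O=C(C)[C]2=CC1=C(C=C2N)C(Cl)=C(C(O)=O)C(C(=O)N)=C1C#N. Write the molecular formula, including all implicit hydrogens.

C15H10ClN3O4

Walk through each heavy atom and fill implicit hydrogens from standard valence (C 4, N 3, O 2, S 2, halogen 1):
  atom 1: O, bond orders sum to 2 (valence 2) → 0 H
  atom 2: C, bond orders sum to 4 (valence 4) → 0 H
  atom 3: C, bond orders sum to 1 (valence 4) → 3 H
  atom 4: C with explicit H count 0
  atom 5: C, bond orders sum to 3 (valence 4) → 1 H
  atom 6: C, bond orders sum to 4 (valence 4) → 0 H
  atom 7: C, bond orders sum to 4 (valence 4) → 0 H
  atom 8: C, bond orders sum to 3 (valence 4) → 1 H
  atom 9: C, bond orders sum to 4 (valence 4) → 0 H
  atom 10: N, bond orders sum to 1 (valence 3) → 2 H
  atom 11: C, bond orders sum to 4 (valence 4) → 0 H
  atom 12: Cl (halogen, monovalent) → 0 H
  atom 13: C, bond orders sum to 4 (valence 4) → 0 H
  atom 14: C, bond orders sum to 4 (valence 4) → 0 H
  atom 15: O, bond orders sum to 1 (valence 2) → 1 H
  atom 16: O, bond orders sum to 2 (valence 2) → 0 H
  atom 17: C, bond orders sum to 4 (valence 4) → 0 H
  atom 18: C, bond orders sum to 4 (valence 4) → 0 H
  atom 19: O, bond orders sum to 2 (valence 2) → 0 H
  atom 20: N, bond orders sum to 1 (valence 3) → 2 H
  atom 21: C, bond orders sum to 4 (valence 4) → 0 H
  atom 22: C, bond orders sum to 4 (valence 4) → 0 H
  atom 23: N, bond orders sum to 3 (valence 3) → 0 H
Totals → C:15, H:10, Cl:1, N:3, O:4.
In Hill order: C15H10ClN3O4.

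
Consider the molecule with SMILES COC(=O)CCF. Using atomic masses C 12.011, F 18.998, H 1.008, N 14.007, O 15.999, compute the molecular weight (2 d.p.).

First, the molecular formula is C4H7FO2 (counting implicit H from valence).
  C: 4 × 12.011 = 48.044
  F: 1 × 18.998 = 18.998
  H: 7 × 1.008 = 7.056
  O: 2 × 15.999 = 31.998
Sum: 4×12.011 + 1×18.998 + 7×1.008 + 2×15.999 = 106.096 → 106.10 g/mol.

106.10 g/mol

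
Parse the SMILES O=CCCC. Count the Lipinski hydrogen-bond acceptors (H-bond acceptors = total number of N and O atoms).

N atoms: 0; O atoms: 1.
Lipinski HBA = 0 + 1 = 1.

1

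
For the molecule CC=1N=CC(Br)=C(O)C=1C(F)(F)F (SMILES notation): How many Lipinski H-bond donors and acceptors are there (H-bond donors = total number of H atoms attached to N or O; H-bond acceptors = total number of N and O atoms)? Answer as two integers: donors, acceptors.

1, 2

Donors: find every N or O and count the H atoms it carries.
  atom 3 (N): bond orders sum to 3 → 0 H
  atom 8 (O): bond orders sum to 1 → 1 H
Lipinski HBD = 1.
Acceptors: N atoms = 1, O atoms = 1 → HBA = 2.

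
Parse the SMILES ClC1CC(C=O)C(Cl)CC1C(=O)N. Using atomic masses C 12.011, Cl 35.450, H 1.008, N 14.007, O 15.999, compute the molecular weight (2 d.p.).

First, the molecular formula is C8H11Cl2NO2 (counting implicit H from valence).
  C: 8 × 12.011 = 96.088
  Cl: 2 × 35.450 = 70.900
  H: 11 × 1.008 = 11.088
  N: 1 × 14.007 = 14.007
  O: 2 × 15.999 = 31.998
Sum: 8×12.011 + 2×35.450 + 11×1.008 + 1×14.007 + 2×15.999 = 224.081 → 224.08 g/mol.

224.08 g/mol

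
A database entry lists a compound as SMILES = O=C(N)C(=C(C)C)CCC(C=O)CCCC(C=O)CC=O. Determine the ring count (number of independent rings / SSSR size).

0

In SMILES, each pair of matching ring-closure digits denotes one ring-closing bond; the number of such bonds equals the number of independent rings.
Ring-closure bonds here: 0.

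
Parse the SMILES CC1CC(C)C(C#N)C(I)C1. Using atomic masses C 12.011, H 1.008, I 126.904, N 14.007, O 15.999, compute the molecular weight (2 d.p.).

263.12 g/mol

First, the molecular formula is C9H14IN (counting implicit H from valence).
  C: 9 × 12.011 = 108.099
  H: 14 × 1.008 = 14.112
  I: 1 × 126.904 = 126.904
  N: 1 × 14.007 = 14.007
Sum: 9×12.011 + 14×1.008 + 1×126.904 + 1×14.007 = 263.122 → 263.12 g/mol.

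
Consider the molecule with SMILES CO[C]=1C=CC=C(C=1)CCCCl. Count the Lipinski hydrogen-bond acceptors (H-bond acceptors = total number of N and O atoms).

N atoms: 0; O atoms: 1.
Lipinski HBA = 0 + 1 = 1.

1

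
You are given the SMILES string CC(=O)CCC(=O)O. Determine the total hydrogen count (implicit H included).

Walk through each heavy atom and fill implicit hydrogens from standard valence (C 4, N 3, O 2, S 2, halogen 1):
  atom 1: C, bond orders sum to 1 (valence 4) → 3 H
  atom 2: C, bond orders sum to 4 (valence 4) → 0 H
  atom 3: O, bond orders sum to 2 (valence 2) → 0 H
  atom 4: C, bond orders sum to 2 (valence 4) → 2 H
  atom 5: C, bond orders sum to 2 (valence 4) → 2 H
  atom 6: C, bond orders sum to 4 (valence 4) → 0 H
  atom 7: O, bond orders sum to 2 (valence 2) → 0 H
  atom 8: O, bond orders sum to 1 (valence 2) → 1 H
Total hydrogens: 8.

8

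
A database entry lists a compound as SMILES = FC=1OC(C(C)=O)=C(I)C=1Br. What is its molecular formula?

Walk through each heavy atom and fill implicit hydrogens from standard valence (C 4, N 3, O 2, S 2, halogen 1):
  atom 1: F (halogen, monovalent) → 0 H
  atom 2: C, bond orders sum to 4 (valence 4) → 0 H
  atom 3: O, bond orders sum to 2 (valence 2) → 0 H
  atom 4: C, bond orders sum to 4 (valence 4) → 0 H
  atom 5: C, bond orders sum to 4 (valence 4) → 0 H
  atom 6: C, bond orders sum to 1 (valence 4) → 3 H
  atom 7: O, bond orders sum to 2 (valence 2) → 0 H
  atom 8: C, bond orders sum to 4 (valence 4) → 0 H
  atom 9: I (halogen, monovalent) → 0 H
  atom 10: C, bond orders sum to 4 (valence 4) → 0 H
  atom 11: Br (halogen, monovalent) → 0 H
Totals → C:6, H:3, Br:1, F:1, I:1, O:2.
In Hill order: C6H3BrFIO2.

C6H3BrFIO2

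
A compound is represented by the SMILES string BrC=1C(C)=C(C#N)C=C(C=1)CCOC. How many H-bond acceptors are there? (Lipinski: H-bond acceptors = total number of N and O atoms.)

N atoms: 1; O atoms: 1.
Lipinski HBA = 1 + 1 = 2.

2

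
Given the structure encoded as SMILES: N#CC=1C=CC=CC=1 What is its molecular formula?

C7H5N

Walk through each heavy atom and fill implicit hydrogens from standard valence (C 4, N 3, O 2, S 2, halogen 1):
  atom 1: N, bond orders sum to 3 (valence 3) → 0 H
  atom 2: C, bond orders sum to 4 (valence 4) → 0 H
  atom 3: C, bond orders sum to 4 (valence 4) → 0 H
  atom 4: C, bond orders sum to 3 (valence 4) → 1 H
  atom 5: C, bond orders sum to 3 (valence 4) → 1 H
  atom 6: C, bond orders sum to 3 (valence 4) → 1 H
  atom 7: C, bond orders sum to 3 (valence 4) → 1 H
  atom 8: C, bond orders sum to 3 (valence 4) → 1 H
Totals → C:7, H:5, N:1.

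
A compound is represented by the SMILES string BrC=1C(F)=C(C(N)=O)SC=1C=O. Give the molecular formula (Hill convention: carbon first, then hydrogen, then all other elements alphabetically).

C6H3BrFNO2S

Walk through each heavy atom and fill implicit hydrogens from standard valence (C 4, N 3, O 2, S 2, halogen 1):
  atom 1: Br (halogen, monovalent) → 0 H
  atom 2: C, bond orders sum to 4 (valence 4) → 0 H
  atom 3: C, bond orders sum to 4 (valence 4) → 0 H
  atom 4: F (halogen, monovalent) → 0 H
  atom 5: C, bond orders sum to 4 (valence 4) → 0 H
  atom 6: C, bond orders sum to 4 (valence 4) → 0 H
  atom 7: N, bond orders sum to 1 (valence 3) → 2 H
  atom 8: O, bond orders sum to 2 (valence 2) → 0 H
  atom 9: S, bond orders sum to 2 (valence 2) → 0 H
  atom 10: C, bond orders sum to 4 (valence 4) → 0 H
  atom 11: C, bond orders sum to 3 (valence 4) → 1 H
  atom 12: O, bond orders sum to 2 (valence 2) → 0 H
Totals → C:6, H:3, Br:1, F:1, N:1, O:2, S:1.
In Hill order: C6H3BrFNO2S.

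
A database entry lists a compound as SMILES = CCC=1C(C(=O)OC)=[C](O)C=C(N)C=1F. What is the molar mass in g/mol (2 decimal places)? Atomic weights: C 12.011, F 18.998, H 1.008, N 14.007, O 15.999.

First, the molecular formula is C10H12FNO3 (counting implicit H from valence).
  C: 10 × 12.011 = 120.110
  F: 1 × 18.998 = 18.998
  H: 12 × 1.008 = 12.096
  N: 1 × 14.007 = 14.007
  O: 3 × 15.999 = 47.997
Sum: 10×12.011 + 1×18.998 + 12×1.008 + 1×14.007 + 3×15.999 = 213.208 → 213.21 g/mol.

213.21 g/mol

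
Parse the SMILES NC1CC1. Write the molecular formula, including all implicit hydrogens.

Walk through each heavy atom and fill implicit hydrogens from standard valence (C 4, N 3, O 2, S 2, halogen 1):
  atom 1: N, bond orders sum to 1 (valence 3) → 2 H
  atom 2: C, bond orders sum to 3 (valence 4) → 1 H
  atom 3: C, bond orders sum to 2 (valence 4) → 2 H
  atom 4: C, bond orders sum to 2 (valence 4) → 2 H
Totals → C:3, H:7, N:1.
In Hill order: C3H7N.

C3H7N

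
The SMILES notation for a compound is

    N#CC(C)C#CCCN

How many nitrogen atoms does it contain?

Scan the SMILES for N atoms (remember two-letter symbols like Cl and Br are single atoms).
Nitrogen count: 2.

2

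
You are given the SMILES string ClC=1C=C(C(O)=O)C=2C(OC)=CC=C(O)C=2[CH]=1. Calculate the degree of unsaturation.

Molecular formula: C12H9ClO4.
DoU = (2C + 2 + N − H − X) / 2, where X is the halogen count and O/S are ignored.
    = (2·12 + 2 + 0 − 9 − 1) / 2 = 16 / 2 = 8.

8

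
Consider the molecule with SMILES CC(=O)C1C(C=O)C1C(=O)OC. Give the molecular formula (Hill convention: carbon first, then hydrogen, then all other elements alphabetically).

C8H10O4

Walk through each heavy atom and fill implicit hydrogens from standard valence (C 4, N 3, O 2, S 2, halogen 1):
  atom 1: C, bond orders sum to 1 (valence 4) → 3 H
  atom 2: C, bond orders sum to 4 (valence 4) → 0 H
  atom 3: O, bond orders sum to 2 (valence 2) → 0 H
  atom 4: C, bond orders sum to 3 (valence 4) → 1 H
  atom 5: C, bond orders sum to 3 (valence 4) → 1 H
  atom 6: C, bond orders sum to 3 (valence 4) → 1 H
  atom 7: O, bond orders sum to 2 (valence 2) → 0 H
  atom 8: C, bond orders sum to 3 (valence 4) → 1 H
  atom 9: C, bond orders sum to 4 (valence 4) → 0 H
  atom 10: O, bond orders sum to 2 (valence 2) → 0 H
  atom 11: O, bond orders sum to 2 (valence 2) → 0 H
  atom 12: C, bond orders sum to 1 (valence 4) → 3 H
Totals → C:8, H:10, O:4.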